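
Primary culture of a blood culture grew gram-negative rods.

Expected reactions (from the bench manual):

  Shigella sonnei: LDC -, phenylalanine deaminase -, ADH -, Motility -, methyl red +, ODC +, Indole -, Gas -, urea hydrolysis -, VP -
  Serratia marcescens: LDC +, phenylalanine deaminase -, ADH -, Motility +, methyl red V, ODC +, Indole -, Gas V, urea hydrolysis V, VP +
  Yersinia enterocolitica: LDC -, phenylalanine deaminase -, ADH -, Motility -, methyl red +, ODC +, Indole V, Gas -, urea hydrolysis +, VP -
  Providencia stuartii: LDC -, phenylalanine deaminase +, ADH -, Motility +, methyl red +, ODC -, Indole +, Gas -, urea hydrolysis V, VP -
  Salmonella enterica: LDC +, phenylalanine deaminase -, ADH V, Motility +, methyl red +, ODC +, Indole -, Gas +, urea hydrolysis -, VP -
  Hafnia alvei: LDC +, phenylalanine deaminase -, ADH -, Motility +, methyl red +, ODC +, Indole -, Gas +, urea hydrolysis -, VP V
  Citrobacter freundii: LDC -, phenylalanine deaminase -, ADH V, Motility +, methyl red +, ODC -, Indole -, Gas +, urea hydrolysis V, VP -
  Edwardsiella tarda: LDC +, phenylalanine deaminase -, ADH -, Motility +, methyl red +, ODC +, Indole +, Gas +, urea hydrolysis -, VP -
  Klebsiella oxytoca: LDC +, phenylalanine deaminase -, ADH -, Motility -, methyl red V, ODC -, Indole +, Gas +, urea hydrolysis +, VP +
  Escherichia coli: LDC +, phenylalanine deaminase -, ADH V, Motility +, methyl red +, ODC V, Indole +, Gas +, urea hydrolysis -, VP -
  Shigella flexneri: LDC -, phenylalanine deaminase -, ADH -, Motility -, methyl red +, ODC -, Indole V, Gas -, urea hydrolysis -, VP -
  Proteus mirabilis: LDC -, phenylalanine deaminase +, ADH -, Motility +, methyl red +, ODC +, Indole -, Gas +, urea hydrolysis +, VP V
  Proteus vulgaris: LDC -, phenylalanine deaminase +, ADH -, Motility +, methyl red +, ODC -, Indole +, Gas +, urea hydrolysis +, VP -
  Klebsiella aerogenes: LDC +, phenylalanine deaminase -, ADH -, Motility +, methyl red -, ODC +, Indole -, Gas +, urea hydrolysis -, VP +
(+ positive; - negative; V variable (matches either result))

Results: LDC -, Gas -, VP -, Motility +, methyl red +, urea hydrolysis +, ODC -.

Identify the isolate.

Motility +: excludes Shigella sonnei, Yersinia enterocolitica, Klebsiella oxytoca, Shigella flexneri — 10 left.
LDC -: excludes 6 organisms — 4 left.
methyl red +: all 4 remaining candidates are consistent.
VP -: all 4 remaining candidates are consistent.
urea hydrolysis +: all 4 remaining candidates are consistent.
ODC -: excludes Proteus mirabilis — 3 left.
Gas -: excludes Citrobacter freundii, Proteus vulgaris — 1 left.

Providencia stuartii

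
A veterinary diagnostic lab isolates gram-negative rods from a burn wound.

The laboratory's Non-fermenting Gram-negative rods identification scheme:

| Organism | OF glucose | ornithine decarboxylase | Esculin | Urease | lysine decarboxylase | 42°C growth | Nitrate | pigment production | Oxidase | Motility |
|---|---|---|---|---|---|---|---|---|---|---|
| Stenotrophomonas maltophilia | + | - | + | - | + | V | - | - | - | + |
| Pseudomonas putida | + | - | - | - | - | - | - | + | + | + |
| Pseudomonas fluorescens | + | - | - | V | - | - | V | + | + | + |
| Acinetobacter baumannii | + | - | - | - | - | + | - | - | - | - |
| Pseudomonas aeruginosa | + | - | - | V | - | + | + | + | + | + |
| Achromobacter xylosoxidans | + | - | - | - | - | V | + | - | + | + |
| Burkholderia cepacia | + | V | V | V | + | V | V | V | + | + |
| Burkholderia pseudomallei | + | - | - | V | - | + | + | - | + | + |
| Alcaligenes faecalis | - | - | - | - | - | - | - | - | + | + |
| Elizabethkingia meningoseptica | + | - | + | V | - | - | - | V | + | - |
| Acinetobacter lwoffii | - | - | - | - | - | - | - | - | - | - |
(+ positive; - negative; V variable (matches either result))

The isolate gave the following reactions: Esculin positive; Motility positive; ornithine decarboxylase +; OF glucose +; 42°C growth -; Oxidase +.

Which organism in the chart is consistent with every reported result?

Burkholderia cepacia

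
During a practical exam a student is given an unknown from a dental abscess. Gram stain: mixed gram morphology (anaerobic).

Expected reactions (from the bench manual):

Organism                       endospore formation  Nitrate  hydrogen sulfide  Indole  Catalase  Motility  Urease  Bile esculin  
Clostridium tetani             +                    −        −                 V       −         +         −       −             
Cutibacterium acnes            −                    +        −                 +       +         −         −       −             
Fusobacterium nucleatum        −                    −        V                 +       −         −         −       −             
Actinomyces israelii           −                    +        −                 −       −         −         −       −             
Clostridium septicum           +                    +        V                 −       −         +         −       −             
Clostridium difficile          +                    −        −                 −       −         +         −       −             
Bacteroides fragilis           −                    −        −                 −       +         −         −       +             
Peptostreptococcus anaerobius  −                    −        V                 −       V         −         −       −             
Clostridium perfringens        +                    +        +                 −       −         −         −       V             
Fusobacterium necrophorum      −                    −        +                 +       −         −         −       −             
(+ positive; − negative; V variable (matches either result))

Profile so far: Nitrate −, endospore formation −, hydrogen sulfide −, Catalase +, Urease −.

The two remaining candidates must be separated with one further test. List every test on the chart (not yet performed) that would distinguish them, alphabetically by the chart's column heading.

Bile esculin

hydrogen sulfide −: excludes Clostridium perfringens, Fusobacterium necrophorum — 8 left.
Catalase +: excludes 5 organisms — 3 left.
Urease −: all 3 remaining candidates are consistent.
endospore formation −: all 3 remaining candidates are consistent.
Nitrate −: excludes Cutibacterium acnes — 2 left.
Two candidates remain: Bacteroides fragilis and Peptostreptococcus anaerobius.
  Indole: − vs − — same for both, does not separate.
  Motility: − vs − — same for both, does not separate.
  Bile esculin: Bacteroides fragilis +, Peptostreptococcus anaerobius − — discriminates.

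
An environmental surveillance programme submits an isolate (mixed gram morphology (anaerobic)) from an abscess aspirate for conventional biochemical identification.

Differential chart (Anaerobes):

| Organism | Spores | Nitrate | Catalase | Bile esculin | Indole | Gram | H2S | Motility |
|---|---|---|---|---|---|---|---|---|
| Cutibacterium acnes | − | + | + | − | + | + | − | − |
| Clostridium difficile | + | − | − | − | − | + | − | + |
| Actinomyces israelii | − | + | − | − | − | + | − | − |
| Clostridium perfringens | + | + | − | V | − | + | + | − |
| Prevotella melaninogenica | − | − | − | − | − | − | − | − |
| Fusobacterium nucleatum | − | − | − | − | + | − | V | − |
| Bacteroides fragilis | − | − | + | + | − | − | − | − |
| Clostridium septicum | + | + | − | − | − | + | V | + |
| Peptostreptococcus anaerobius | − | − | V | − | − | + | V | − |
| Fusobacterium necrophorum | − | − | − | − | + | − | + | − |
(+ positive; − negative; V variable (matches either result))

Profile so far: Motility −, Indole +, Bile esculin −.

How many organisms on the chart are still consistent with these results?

3

Indole +: excludes 7 organisms — 3 left.
Motility −: all 3 remaining candidates are consistent.
Bile esculin −: all 3 remaining candidates are consistent.
Still consistent: Cutibacterium acnes, Fusobacterium necrophorum, Fusobacterium nucleatum.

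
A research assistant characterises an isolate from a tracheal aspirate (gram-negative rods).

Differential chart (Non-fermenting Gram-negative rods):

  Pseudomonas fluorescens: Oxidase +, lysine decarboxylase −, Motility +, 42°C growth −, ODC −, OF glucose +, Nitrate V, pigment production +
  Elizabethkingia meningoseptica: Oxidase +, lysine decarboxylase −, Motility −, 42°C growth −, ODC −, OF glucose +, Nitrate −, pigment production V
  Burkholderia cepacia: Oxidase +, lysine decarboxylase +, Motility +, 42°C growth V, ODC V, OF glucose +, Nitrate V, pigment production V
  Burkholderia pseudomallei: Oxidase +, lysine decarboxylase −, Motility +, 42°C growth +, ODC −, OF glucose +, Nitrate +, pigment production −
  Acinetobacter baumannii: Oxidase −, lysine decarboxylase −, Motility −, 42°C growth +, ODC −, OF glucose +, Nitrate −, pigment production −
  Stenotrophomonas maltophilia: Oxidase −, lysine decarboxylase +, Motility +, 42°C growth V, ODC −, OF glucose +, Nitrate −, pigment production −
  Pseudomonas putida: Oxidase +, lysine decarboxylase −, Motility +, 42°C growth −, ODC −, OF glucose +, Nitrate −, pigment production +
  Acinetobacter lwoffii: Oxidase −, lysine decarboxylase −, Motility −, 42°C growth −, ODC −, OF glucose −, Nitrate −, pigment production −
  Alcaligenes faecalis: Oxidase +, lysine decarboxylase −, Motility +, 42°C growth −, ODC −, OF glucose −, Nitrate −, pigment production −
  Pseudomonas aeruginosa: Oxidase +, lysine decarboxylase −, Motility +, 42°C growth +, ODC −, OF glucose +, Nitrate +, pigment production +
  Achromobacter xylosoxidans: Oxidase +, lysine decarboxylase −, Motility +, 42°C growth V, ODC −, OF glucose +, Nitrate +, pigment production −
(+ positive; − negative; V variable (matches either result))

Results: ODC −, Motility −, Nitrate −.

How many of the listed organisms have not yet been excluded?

3

ODC −: all 11 remaining candidates are consistent.
Motility −: excludes 8 organisms — 3 left.
Nitrate −: all 3 remaining candidates are consistent.
Still consistent: Acinetobacter baumannii, Acinetobacter lwoffii, Elizabethkingia meningoseptica.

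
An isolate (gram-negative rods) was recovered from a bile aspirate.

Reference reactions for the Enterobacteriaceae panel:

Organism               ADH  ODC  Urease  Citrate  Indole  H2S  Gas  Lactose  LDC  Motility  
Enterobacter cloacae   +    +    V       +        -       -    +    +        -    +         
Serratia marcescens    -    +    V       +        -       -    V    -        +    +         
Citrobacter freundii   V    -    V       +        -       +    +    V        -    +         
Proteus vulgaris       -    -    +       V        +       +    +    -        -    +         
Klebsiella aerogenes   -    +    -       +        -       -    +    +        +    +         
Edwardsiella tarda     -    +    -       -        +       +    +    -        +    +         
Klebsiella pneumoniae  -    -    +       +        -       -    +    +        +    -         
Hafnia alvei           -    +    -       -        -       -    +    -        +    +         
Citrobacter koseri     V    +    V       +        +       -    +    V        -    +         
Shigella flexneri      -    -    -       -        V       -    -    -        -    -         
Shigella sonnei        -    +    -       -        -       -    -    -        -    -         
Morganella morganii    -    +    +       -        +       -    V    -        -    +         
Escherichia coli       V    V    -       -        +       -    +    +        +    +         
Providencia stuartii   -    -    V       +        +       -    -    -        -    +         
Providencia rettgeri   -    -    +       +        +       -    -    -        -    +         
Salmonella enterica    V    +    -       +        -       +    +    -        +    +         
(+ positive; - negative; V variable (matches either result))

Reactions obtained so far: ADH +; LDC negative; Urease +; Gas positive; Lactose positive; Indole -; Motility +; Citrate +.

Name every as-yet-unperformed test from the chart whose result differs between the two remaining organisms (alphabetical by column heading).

Citrate +: excludes 6 organisms — 10 left.
ADH +: excludes 6 organisms — 4 left.
Urease +: excludes Salmonella enterica — 3 left.
Lactose +: all 3 remaining candidates are consistent.
Motility +: all 3 remaining candidates are consistent.
LDC -: all 3 remaining candidates are consistent.
Gas +: all 3 remaining candidates are consistent.
Indole -: excludes Citrobacter koseri — 2 left.
Two candidates remain: Citrobacter freundii and Enterobacter cloacae.
  ODC: Citrobacter freundii -, Enterobacter cloacae + — discriminates.
  H2S: Citrobacter freundii +, Enterobacter cloacae - — discriminates.

H2S, ODC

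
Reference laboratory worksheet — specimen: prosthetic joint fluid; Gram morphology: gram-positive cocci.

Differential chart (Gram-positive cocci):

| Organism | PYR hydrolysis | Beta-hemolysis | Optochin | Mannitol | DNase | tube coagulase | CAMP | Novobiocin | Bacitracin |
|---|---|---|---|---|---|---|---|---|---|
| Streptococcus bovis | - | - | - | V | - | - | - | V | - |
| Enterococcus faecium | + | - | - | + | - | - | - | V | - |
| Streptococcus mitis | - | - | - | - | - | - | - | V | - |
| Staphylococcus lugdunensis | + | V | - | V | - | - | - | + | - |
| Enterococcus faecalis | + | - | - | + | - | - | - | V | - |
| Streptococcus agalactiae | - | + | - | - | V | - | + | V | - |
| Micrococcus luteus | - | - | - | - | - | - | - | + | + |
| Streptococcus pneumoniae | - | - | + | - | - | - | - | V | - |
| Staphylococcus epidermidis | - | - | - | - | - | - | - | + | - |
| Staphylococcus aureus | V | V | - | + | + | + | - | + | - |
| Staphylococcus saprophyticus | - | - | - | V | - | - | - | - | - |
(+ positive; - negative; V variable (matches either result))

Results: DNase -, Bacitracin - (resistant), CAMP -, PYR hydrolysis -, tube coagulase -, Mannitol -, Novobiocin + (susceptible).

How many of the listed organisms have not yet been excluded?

4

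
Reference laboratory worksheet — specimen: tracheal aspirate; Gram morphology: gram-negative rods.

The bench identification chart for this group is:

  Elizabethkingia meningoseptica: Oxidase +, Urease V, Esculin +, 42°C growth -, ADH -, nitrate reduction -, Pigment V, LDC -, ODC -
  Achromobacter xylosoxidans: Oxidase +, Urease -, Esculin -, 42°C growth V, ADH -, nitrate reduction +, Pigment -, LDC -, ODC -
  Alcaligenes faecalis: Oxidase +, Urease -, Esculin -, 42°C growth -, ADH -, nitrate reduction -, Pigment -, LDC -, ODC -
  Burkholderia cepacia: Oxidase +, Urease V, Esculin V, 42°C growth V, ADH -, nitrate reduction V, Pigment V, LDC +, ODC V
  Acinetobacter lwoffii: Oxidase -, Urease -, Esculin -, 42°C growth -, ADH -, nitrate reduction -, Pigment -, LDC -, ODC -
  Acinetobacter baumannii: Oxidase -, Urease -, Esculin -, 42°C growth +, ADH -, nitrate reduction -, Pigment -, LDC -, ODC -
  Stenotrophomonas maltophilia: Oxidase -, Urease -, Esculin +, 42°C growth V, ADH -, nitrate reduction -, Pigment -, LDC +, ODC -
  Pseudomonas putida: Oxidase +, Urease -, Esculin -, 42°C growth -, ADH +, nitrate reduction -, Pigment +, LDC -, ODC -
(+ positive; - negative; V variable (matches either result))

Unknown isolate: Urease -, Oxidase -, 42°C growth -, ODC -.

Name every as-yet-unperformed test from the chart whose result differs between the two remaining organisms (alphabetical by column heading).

Esculin, LDC

42°C growth -: excludes Acinetobacter baumannii — 7 left.
ODC -: all 7 remaining candidates are consistent.
Urease -: all 7 remaining candidates are consistent.
Oxidase -: excludes 5 organisms — 2 left.
Two candidates remain: Acinetobacter lwoffii and Stenotrophomonas maltophilia.
  Esculin: Acinetobacter lwoffii -, Stenotrophomonas maltophilia + — discriminates.
  ADH: - vs - — same for both, does not separate.
  nitrate reduction: - vs - — same for both, does not separate.
  Pigment: - vs - — same for both, does not separate.
  LDC: Acinetobacter lwoffii -, Stenotrophomonas maltophilia + — discriminates.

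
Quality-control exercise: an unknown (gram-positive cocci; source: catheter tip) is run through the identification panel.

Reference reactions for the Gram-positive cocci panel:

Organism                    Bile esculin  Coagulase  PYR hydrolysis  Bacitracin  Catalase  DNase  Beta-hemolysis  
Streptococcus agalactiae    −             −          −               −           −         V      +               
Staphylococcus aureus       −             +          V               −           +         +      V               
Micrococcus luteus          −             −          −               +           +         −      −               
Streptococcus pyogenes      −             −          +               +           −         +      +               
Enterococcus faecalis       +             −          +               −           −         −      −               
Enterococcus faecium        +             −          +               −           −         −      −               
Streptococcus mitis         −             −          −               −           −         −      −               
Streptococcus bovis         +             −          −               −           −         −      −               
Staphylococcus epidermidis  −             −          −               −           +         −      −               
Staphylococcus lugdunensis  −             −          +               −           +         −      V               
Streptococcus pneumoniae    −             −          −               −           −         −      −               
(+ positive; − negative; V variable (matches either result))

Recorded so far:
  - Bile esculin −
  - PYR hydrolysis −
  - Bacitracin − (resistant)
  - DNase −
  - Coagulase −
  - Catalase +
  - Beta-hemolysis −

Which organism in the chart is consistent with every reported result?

Staphylococcus epidermidis

Bile esculin −: excludes Enterococcus faecalis, Enterococcus faecium, Streptococcus bovis — 8 left.
Bacitracin −: excludes Micrococcus luteus, Streptococcus pyogenes — 6 left.
PYR hydrolysis −: excludes Staphylococcus lugdunensis — 5 left.
Catalase +: excludes Streptococcus agalactiae, Streptococcus mitis, Streptococcus pneumoniae — 2 left.
Coagulase −: excludes Staphylococcus aureus — 1 left.
Beta-hemolysis −: the one remaining candidate is consistent.
DNase −: the one remaining candidate is consistent.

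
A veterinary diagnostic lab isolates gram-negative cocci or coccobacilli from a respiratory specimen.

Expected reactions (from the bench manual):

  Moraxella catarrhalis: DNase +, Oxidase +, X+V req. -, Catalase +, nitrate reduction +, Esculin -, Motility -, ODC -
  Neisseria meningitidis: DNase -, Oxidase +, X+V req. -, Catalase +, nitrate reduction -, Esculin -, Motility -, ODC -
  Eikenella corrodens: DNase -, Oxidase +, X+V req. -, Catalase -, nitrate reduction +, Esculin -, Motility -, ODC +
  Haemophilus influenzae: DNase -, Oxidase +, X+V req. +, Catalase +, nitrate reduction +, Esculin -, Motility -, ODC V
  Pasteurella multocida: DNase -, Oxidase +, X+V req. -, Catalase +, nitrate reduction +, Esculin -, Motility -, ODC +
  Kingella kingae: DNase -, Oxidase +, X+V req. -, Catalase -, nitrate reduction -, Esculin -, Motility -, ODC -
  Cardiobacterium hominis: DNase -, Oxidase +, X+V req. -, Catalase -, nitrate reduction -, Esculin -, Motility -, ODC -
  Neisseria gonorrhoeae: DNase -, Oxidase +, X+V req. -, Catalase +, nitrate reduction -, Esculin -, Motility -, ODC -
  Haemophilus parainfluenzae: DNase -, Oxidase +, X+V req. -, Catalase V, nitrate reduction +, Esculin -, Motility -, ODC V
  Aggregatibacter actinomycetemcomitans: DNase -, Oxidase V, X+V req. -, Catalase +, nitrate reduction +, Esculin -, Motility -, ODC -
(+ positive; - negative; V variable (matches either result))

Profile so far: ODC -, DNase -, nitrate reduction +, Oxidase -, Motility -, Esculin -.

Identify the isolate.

Aggregatibacter actinomycetemcomitans

Oxidase -: excludes 9 organisms — 1 left.
Motility -: the one remaining candidate is consistent.
ODC -: the one remaining candidate is consistent.
DNase -: the one remaining candidate is consistent.
nitrate reduction +: the one remaining candidate is consistent.
Esculin -: the one remaining candidate is consistent.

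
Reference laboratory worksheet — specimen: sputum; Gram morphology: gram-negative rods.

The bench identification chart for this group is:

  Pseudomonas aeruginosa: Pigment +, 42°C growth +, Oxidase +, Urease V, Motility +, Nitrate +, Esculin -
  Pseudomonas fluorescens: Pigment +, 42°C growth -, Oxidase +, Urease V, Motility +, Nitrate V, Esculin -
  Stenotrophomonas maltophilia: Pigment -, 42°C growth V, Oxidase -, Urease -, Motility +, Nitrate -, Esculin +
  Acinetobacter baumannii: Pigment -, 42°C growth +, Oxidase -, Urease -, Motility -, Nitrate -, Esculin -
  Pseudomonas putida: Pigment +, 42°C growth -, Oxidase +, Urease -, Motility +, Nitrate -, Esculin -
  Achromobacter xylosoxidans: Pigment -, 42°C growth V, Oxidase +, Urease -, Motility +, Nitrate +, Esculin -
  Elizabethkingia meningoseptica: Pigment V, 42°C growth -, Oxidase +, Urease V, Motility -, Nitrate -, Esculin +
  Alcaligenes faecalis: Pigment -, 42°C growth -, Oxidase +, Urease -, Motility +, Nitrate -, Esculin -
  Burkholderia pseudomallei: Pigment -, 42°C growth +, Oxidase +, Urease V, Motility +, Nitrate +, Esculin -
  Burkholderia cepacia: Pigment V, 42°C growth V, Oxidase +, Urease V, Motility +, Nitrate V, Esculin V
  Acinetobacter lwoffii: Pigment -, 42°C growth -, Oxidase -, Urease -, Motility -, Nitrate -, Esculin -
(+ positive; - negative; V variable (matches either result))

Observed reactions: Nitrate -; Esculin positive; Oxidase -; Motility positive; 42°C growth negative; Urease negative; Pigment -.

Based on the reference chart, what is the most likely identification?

Stenotrophomonas maltophilia

Esculin +: excludes 8 organisms — 3 left.
Pigment -: all 3 remaining candidates are consistent.
Oxidase -: excludes Elizabethkingia meningoseptica, Burkholderia cepacia — 1 left.
Urease -: the one remaining candidate is consistent.
Motility +: the one remaining candidate is consistent.
Nitrate -: the one remaining candidate is consistent.
42°C growth -: the one remaining candidate is consistent.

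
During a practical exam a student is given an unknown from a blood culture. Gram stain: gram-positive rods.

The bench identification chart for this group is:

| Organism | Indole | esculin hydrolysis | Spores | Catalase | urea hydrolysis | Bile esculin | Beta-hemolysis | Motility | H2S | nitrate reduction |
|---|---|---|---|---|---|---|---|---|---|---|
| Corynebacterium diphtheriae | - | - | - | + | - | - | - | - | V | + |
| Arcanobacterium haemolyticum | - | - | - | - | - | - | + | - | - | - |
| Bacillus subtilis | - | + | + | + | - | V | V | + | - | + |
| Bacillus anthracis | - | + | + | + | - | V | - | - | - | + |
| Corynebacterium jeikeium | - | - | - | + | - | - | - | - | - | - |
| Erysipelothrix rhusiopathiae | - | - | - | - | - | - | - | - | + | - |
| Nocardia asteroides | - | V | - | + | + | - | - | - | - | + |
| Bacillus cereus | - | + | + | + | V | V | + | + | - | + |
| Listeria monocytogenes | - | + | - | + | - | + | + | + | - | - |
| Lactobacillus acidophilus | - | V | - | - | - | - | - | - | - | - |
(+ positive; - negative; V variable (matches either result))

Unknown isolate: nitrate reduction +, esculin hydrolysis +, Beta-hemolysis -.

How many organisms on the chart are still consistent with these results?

3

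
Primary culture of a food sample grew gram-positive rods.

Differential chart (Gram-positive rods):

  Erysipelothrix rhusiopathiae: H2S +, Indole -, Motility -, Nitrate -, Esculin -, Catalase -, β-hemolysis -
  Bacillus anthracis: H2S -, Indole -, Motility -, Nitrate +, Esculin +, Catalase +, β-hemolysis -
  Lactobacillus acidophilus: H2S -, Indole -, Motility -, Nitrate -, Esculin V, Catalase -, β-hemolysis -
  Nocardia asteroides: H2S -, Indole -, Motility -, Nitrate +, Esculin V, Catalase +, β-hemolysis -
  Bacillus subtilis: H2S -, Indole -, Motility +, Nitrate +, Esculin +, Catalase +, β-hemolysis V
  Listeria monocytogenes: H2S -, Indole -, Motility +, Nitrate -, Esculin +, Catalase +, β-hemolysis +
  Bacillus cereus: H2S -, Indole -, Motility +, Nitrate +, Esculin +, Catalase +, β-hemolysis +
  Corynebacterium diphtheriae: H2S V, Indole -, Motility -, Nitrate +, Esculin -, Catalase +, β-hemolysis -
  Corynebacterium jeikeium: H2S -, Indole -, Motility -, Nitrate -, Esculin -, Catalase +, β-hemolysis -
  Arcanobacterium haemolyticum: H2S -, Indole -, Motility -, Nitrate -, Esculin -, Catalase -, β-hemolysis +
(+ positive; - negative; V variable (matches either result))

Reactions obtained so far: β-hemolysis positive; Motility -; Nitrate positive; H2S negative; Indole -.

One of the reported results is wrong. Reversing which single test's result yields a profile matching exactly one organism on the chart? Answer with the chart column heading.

Nitrate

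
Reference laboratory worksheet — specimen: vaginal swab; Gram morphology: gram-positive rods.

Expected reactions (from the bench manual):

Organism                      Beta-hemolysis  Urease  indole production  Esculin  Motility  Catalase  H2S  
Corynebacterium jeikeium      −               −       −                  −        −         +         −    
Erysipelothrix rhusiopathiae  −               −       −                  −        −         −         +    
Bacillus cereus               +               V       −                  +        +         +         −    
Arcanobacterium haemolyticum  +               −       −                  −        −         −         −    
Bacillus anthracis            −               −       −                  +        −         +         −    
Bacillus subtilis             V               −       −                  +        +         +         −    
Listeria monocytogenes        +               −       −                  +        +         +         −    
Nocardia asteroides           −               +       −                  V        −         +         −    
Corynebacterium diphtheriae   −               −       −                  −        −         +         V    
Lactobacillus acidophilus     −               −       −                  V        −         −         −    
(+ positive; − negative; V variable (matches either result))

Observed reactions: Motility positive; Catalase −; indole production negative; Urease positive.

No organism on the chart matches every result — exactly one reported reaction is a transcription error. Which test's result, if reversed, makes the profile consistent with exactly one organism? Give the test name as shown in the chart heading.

Catalase

As reported, no row in the chart matches all 4 reactions.
Reversing Urease → still no organism matches.
Reversing indole production → still no organism matches.
Reversing Catalase (to +) → unique match: Bacillus cereus.
Reversing Motility → still no organism matches.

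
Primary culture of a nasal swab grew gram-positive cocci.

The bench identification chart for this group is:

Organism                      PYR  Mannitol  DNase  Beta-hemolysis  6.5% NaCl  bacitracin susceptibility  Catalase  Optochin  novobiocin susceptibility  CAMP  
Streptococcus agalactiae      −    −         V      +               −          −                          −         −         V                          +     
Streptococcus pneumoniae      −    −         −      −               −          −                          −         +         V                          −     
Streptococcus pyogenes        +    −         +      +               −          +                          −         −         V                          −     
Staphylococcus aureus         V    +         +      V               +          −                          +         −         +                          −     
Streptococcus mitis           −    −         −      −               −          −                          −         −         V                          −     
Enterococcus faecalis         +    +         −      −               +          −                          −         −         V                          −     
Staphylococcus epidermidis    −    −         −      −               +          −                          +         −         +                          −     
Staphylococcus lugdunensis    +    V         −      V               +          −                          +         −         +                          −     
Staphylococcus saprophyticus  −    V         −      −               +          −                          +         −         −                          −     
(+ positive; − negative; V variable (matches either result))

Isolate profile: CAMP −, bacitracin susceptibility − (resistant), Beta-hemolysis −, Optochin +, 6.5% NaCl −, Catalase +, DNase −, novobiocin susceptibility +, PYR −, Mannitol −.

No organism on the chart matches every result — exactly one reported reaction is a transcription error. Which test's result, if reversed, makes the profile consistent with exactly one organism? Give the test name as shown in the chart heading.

Catalase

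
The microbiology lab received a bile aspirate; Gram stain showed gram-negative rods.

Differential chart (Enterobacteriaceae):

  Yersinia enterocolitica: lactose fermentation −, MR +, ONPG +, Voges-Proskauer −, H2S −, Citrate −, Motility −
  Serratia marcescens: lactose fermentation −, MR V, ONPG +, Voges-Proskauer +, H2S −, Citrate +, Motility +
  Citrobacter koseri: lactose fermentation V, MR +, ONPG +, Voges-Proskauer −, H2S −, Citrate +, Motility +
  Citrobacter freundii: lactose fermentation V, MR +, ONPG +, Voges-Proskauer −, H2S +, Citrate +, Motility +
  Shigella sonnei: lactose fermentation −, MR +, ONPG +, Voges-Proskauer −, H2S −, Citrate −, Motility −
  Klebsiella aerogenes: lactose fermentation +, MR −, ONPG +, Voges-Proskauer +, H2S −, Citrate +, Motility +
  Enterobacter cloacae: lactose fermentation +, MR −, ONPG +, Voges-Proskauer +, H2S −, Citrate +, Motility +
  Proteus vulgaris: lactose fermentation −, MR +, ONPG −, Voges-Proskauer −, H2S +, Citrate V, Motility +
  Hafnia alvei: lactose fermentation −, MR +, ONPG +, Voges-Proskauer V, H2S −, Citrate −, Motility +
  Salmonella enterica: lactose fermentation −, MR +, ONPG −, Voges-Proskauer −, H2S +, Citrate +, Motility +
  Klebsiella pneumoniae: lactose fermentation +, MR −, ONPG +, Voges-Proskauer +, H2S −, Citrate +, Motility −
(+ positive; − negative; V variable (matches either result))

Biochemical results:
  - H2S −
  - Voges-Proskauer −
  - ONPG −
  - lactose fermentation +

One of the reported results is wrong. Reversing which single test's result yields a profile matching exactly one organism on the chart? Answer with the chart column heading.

As reported, no row in the chart matches all 4 reactions.
Reversing Voges-Proskauer → still no organism matches.
Reversing ONPG (to +) → unique match: Citrobacter koseri.
Reversing H2S → still no organism matches.
Reversing lactose fermentation → still no organism matches.

ONPG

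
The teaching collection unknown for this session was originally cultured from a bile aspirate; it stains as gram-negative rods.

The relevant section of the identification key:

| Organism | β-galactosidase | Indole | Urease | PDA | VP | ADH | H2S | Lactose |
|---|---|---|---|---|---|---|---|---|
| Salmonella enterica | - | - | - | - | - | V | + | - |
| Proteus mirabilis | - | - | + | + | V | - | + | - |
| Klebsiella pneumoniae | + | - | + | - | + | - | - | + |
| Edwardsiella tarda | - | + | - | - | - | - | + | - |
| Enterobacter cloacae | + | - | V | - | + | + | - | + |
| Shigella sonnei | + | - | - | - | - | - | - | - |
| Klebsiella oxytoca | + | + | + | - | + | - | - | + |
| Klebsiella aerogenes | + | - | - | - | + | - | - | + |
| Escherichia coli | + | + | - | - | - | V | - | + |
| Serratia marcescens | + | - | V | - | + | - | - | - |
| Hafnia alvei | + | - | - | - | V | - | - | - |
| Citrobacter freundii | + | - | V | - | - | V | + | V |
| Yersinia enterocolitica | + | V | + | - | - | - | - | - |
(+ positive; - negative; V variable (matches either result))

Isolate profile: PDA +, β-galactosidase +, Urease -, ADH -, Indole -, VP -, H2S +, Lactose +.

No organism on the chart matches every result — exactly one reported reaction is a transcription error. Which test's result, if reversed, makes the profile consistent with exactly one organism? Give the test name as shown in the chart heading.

PDA

As reported, no row in the chart matches all 8 reactions.
Reversing β-galactosidase → still no organism matches.
Reversing VP → still no organism matches.
Reversing Lactose → still no organism matches.
Reversing PDA (to -) → unique match: Citrobacter freundii.
Reversing Indole → still no organism matches.
Reversing H2S → still no organism matches.
Reversing ADH → still no organism matches.
Reversing Urease → still no organism matches.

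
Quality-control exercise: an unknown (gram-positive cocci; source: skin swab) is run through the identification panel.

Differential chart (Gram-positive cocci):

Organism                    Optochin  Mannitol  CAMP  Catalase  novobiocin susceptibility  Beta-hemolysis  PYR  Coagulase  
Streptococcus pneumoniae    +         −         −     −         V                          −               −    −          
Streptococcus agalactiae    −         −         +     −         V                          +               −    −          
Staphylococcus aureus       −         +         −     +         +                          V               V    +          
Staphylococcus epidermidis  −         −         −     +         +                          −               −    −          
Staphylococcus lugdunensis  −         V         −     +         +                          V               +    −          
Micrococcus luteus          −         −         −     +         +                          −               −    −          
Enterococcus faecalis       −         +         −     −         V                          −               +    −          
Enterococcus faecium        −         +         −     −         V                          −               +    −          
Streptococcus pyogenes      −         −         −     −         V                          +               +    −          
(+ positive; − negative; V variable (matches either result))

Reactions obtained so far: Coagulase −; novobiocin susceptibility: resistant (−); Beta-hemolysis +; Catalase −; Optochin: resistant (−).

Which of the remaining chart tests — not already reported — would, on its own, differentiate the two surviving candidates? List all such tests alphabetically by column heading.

CAMP, PYR

novobiocin susceptibility −: excludes Staphylococcus aureus, Staphylococcus epidermidis, Staphylococcus lugdunensis, Micrococcus luteus — 5 left.
Optochin −: excludes Streptococcus pneumoniae — 4 left.
Catalase −: all 4 remaining candidates are consistent.
Coagulase −: all 4 remaining candidates are consistent.
Beta-hemolysis +: excludes Enterococcus faecalis, Enterococcus faecium — 2 left.
Two candidates remain: Streptococcus agalactiae and Streptococcus pyogenes.
  Mannitol: − vs − — same for both, does not separate.
  CAMP: Streptococcus agalactiae +, Streptococcus pyogenes − — discriminates.
  PYR: Streptococcus agalactiae −, Streptococcus pyogenes + — discriminates.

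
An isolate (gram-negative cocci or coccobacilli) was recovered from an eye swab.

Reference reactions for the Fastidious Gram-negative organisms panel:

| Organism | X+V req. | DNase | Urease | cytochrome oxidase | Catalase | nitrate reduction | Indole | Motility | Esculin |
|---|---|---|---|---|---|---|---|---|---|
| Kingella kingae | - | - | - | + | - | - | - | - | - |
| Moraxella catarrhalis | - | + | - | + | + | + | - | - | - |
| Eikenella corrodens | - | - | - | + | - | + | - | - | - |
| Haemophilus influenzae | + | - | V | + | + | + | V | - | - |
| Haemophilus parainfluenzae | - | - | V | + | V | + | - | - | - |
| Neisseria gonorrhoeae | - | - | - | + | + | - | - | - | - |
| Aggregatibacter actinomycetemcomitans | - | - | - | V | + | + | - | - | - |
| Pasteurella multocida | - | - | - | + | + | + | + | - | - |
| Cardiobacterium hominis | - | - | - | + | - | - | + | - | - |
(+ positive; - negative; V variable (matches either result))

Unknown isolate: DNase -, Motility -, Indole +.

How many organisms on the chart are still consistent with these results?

Indole +: excludes 6 organisms — 3 left.
DNase -: all 3 remaining candidates are consistent.
Motility -: all 3 remaining candidates are consistent.
Still consistent: Cardiobacterium hominis, Haemophilus influenzae, Pasteurella multocida.

3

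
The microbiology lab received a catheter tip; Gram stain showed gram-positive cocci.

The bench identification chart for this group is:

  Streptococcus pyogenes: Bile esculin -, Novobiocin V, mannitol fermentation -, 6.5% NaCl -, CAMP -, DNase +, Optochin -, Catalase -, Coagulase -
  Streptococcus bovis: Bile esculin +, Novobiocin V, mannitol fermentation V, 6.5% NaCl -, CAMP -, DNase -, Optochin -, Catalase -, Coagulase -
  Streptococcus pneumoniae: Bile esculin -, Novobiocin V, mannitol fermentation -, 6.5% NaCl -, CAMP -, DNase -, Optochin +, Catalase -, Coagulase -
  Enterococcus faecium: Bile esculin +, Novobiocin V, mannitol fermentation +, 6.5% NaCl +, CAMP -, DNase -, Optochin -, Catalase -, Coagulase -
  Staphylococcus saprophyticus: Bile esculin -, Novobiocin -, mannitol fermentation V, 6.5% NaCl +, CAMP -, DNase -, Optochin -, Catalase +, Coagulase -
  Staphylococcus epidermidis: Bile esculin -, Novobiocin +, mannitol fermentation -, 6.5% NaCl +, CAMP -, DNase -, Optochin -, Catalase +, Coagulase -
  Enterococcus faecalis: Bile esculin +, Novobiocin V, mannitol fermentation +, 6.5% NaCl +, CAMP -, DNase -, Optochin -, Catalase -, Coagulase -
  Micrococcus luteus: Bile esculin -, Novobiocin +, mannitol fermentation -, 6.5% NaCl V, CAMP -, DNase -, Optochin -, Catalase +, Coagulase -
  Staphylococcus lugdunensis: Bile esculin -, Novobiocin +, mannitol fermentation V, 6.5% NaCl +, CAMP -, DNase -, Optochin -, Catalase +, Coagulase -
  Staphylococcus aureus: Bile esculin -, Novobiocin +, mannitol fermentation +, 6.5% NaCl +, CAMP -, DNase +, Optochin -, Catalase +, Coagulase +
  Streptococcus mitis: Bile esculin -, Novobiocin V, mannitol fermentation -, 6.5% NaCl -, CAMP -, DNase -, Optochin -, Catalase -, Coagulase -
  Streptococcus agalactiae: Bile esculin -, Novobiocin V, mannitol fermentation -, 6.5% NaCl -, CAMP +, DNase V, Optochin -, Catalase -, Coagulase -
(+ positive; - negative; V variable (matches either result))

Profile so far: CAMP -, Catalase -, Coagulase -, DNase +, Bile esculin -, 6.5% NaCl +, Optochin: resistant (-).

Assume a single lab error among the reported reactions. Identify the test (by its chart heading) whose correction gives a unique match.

6.5% NaCl

As reported, no row in the chart matches all 7 reactions.
Reversing CAMP → still no organism matches.
Reversing Optochin → still no organism matches.
Reversing 6.5% NaCl (to -) → unique match: Streptococcus pyogenes.
Reversing Bile esculin → still no organism matches.
Reversing Coagulase → still no organism matches.
Reversing DNase → still no organism matches.
Reversing Catalase → still no organism matches.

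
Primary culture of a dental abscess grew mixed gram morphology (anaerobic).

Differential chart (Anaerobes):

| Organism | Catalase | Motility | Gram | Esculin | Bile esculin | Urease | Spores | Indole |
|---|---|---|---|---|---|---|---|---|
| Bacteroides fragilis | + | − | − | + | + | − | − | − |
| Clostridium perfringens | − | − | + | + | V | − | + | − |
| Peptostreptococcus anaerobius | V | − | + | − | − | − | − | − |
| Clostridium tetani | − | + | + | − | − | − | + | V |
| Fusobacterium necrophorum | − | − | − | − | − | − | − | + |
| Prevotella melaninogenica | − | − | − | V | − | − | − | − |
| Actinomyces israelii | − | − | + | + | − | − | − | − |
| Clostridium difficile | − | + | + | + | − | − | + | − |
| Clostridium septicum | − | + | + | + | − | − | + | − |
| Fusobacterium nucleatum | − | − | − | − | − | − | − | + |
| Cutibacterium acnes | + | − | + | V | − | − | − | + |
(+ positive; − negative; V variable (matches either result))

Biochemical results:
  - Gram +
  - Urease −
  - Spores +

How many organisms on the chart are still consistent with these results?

4

Gram +: excludes Bacteroides fragilis, Fusobacterium necrophorum, Prevotella melaninogenica, Fusobacterium nucleatum — 7 left.
Spores +: excludes Peptostreptococcus anaerobius, Actinomyces israelii, Cutibacterium acnes — 4 left.
Urease −: all 4 remaining candidates are consistent.
Still consistent: Clostridium difficile, Clostridium perfringens, Clostridium septicum, Clostridium tetani.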